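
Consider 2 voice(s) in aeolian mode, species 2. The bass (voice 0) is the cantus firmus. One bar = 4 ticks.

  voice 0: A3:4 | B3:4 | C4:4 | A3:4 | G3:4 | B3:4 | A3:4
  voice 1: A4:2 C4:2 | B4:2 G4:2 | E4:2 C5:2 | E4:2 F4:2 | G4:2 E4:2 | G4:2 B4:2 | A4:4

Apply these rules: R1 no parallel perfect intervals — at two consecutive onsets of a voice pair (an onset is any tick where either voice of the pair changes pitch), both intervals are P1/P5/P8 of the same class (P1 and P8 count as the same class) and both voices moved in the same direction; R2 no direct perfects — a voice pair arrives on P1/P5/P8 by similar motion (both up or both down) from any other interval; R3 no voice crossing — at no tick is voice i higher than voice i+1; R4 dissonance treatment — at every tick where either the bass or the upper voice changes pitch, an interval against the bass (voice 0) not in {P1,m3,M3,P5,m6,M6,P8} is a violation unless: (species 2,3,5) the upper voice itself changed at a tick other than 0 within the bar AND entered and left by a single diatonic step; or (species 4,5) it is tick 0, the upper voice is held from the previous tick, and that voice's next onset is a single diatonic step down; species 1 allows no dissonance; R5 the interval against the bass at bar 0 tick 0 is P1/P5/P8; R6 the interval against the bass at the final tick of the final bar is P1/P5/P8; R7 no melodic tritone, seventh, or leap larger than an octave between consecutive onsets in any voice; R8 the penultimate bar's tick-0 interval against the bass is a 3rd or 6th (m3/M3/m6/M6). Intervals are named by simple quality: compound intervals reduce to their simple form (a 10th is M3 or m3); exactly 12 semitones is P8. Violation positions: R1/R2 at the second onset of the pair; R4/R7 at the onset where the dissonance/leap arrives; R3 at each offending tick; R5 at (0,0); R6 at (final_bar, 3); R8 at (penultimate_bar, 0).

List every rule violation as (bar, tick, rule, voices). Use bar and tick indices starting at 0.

(1, 0, R2, (0, 1))
(1, 0, R7, (1,))
(3, 0, R2, (0, 1))
(6, 0, R1, (0, 1))

bar 0: v0=A3 v1=A4 downbeat P8
bar 1: v0=B3 v1=B4 downbeat P8
bar 2: v0=C4 v1=E4 downbeat M3
bar 3: v0=A3 v1=E4 downbeat P5
bar 4: v0=G3 v1=G4 downbeat P8
bar 5: v0=B3 v1=G4 downbeat m6
bar 6: v0=A3 v1=A4 downbeat P8
  -> R2 @ bar 1 tick 0 v(0, 1): A3/C4 m3 -> B3/B4 P8 similar
  -> R7 @ bar 1 tick 0 v(1,): C4->B4 leap 11st
  -> R2 @ bar 3 tick 0 v(0, 1): C4/C5 P8 -> A3/E4 P5 similar
  -> R1 @ bar 6 tick 0 v(0, 1): B3/B4 P8 -> A3/A4 P8 similar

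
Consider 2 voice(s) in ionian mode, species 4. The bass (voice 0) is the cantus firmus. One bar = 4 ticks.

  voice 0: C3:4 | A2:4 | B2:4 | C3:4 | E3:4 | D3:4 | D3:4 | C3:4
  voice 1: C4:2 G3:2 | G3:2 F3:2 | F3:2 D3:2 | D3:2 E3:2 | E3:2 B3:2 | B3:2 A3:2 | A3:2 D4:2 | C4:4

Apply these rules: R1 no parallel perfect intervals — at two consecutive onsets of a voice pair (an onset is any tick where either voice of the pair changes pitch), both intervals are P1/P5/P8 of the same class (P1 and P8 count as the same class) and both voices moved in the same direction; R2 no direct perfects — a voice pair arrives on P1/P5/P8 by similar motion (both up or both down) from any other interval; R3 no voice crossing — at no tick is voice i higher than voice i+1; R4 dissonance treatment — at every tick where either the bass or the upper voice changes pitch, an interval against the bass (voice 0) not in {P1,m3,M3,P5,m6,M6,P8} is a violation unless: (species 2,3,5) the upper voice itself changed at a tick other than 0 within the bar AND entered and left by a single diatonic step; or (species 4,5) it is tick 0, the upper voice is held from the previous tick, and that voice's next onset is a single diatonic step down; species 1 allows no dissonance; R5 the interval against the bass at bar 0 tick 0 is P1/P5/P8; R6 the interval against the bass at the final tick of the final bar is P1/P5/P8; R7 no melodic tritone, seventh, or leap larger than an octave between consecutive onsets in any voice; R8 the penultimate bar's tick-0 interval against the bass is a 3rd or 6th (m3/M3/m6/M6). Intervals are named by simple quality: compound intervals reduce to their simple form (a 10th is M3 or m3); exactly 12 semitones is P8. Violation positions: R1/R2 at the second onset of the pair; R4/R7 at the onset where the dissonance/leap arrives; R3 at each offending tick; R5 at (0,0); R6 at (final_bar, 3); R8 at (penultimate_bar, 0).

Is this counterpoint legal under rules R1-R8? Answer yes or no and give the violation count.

No (4 violations)

bar 0: v0=C3 v1=C4 (P8)
bar 1: v0=A2 v1=G3 (m7)
bar 2: v0=B2 v1=F3 (TT)
bar 3: v0=C3 v1=D3 (M2)
bar 4: v0=E3 v1=E3 (P1)
bar 5: v0=D3 v1=B3 (M6)
bar 6: v0=D3 v1=A3 (P5)
bar 7: v0=C3 v1=C4 (P8)
  R4 @ bar2.0: B2/F3 TT untreated
  R4 @ bar3.0: C3/D3 M2 untreated
  R8 @ bar6.0: penult P5 not 3rd/6th
  R1 @ bar7.0: D3/D4 P8 -> C3/C4 P8 similar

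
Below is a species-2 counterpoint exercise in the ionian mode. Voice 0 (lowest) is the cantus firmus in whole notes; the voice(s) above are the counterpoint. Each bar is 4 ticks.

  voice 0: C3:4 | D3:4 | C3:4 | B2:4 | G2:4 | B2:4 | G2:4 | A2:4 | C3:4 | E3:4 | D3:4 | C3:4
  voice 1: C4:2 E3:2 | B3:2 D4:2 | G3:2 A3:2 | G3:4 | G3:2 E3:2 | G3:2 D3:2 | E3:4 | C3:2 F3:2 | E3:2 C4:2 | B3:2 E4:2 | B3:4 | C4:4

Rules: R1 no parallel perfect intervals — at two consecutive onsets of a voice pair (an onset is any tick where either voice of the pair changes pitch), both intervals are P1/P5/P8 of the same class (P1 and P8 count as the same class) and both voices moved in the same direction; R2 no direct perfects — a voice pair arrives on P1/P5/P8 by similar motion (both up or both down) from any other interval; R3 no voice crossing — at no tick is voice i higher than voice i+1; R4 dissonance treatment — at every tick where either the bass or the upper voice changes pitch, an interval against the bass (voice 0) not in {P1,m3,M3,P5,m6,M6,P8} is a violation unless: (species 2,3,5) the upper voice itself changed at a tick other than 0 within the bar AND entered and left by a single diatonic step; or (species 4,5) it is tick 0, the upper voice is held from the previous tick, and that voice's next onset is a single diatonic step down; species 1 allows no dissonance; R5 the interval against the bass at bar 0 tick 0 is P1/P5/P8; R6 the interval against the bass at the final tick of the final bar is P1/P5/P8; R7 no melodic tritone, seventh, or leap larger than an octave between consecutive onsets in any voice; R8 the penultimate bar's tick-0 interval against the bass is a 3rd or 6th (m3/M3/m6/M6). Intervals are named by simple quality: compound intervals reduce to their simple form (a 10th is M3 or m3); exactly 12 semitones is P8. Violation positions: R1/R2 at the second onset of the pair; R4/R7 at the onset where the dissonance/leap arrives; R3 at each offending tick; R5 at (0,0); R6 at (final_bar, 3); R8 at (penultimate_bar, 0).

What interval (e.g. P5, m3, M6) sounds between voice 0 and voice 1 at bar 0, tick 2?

M3

voice 0=C3 voice 1=E3 -> M3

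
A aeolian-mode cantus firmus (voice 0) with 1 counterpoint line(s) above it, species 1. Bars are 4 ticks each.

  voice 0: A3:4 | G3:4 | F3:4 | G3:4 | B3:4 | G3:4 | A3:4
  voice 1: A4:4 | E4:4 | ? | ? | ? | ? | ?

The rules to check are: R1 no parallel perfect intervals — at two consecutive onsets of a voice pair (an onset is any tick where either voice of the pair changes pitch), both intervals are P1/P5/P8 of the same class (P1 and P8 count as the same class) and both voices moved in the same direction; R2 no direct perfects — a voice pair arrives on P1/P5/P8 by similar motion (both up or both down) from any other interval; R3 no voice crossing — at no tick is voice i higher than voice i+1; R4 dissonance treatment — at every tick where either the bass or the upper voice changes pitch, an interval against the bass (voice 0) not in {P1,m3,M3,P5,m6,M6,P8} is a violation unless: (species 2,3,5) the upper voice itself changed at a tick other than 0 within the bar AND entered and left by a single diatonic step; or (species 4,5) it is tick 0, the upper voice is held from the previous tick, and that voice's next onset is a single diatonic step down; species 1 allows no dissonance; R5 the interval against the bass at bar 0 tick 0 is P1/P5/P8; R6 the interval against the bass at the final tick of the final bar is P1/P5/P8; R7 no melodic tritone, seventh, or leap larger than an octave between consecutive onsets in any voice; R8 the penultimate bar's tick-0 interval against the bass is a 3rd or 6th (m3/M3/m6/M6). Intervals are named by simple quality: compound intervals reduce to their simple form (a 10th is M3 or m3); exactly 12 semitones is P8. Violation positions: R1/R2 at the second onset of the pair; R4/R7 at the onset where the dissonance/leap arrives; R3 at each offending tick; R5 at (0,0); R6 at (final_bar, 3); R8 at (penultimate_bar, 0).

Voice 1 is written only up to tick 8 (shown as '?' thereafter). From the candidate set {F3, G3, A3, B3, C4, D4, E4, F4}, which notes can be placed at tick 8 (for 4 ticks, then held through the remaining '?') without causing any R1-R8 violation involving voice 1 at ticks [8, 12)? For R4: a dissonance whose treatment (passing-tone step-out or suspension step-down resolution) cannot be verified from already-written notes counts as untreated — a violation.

F3: violates R2,R7
G3: violates R4
A3: legal
B3: violates R4
C4: violates R2
D4: legal
E4: violates R4
F4: legal

{A3, D4, F4}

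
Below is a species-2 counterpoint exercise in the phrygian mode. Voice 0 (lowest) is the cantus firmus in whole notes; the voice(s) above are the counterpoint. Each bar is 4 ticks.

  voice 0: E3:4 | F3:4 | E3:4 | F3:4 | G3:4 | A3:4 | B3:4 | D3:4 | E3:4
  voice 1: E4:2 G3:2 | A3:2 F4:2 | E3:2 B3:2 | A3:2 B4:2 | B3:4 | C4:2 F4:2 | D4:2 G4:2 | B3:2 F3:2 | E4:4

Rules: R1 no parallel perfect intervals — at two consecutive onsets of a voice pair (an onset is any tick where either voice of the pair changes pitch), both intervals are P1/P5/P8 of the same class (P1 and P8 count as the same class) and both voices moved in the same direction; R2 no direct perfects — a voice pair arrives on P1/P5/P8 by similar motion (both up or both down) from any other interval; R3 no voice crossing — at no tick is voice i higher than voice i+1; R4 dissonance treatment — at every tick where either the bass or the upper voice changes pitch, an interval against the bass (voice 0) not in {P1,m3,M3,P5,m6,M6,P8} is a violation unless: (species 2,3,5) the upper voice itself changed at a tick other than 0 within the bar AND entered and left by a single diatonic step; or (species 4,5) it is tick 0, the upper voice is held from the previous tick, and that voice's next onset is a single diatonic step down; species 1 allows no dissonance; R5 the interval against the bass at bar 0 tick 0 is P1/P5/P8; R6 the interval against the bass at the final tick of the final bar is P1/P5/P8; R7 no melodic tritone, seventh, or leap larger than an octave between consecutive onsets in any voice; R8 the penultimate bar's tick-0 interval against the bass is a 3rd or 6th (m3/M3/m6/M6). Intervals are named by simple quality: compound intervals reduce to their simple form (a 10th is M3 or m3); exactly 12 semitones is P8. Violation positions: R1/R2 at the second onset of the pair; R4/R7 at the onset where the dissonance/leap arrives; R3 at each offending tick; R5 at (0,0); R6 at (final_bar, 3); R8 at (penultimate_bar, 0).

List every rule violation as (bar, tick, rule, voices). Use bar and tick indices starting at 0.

bar 0: v0=E3 v1=E4 downbeat P8
bar 1: v0=F3 v1=A3 downbeat M3
bar 2: v0=E3 v1=E3 downbeat P1
bar 3: v0=F3 v1=A3 downbeat M3
bar 4: v0=G3 v1=B3 downbeat M3
bar 5: v0=A3 v1=C4 downbeat m3
bar 6: v0=B3 v1=D4 downbeat m3
bar 7: v0=D3 v1=B3 downbeat M6
bar 8: v0=E3 v1=E4 downbeat P8
  -> R1 @ bar 2 tick 0 v(0, 1): F3/F4 P8 -> E3/E3 P1 similar
  -> R7 @ bar 2 tick 0 v(1,): F4->E3 leap 13st
  -> R4 @ bar 3 tick 2 v(0, 1): F3/B4 TT untreated
  -> R7 @ bar 3 tick 2 v(1,): A3->B4 leap 14st
  -> R7 @ bar 7 tick 2 v(1,): B3->F3 leap 6st
  -> R2 @ bar 8 tick 0 v(0, 1): D3/F3 m3 -> E3/E4 P8 similar
  -> R7 @ bar 8 tick 0 v(1,): F3->E4 leap 11st

(2, 0, R1, (0, 1))
(2, 0, R7, (1,))
(3, 2, R4, (0, 1))
(3, 2, R7, (1,))
(7, 2, R7, (1,))
(8, 0, R2, (0, 1))
(8, 0, R7, (1,))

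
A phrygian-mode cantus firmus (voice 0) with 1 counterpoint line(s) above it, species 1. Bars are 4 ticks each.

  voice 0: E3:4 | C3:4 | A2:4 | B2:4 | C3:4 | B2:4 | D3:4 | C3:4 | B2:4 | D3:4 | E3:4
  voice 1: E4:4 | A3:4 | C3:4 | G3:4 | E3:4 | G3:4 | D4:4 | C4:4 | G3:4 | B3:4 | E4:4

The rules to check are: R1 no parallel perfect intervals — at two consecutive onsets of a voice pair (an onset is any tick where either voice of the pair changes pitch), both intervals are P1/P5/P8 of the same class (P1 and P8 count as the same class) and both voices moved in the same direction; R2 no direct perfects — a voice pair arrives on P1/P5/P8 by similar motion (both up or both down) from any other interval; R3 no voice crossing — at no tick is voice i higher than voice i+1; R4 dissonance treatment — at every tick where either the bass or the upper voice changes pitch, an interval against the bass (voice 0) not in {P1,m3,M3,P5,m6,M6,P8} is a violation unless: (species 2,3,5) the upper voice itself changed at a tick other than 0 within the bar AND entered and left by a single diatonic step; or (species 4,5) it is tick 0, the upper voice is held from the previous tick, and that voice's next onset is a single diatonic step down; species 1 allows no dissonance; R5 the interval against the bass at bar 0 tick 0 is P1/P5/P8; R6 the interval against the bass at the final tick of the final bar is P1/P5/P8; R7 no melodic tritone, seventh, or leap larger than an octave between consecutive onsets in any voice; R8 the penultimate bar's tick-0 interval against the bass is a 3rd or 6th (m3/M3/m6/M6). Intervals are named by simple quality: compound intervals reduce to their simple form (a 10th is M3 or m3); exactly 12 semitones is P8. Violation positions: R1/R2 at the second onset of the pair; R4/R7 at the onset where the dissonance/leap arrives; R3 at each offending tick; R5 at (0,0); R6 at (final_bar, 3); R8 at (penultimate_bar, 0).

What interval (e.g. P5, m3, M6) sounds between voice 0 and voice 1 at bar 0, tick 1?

P8

voice 0=E3 voice 1=E4 -> P8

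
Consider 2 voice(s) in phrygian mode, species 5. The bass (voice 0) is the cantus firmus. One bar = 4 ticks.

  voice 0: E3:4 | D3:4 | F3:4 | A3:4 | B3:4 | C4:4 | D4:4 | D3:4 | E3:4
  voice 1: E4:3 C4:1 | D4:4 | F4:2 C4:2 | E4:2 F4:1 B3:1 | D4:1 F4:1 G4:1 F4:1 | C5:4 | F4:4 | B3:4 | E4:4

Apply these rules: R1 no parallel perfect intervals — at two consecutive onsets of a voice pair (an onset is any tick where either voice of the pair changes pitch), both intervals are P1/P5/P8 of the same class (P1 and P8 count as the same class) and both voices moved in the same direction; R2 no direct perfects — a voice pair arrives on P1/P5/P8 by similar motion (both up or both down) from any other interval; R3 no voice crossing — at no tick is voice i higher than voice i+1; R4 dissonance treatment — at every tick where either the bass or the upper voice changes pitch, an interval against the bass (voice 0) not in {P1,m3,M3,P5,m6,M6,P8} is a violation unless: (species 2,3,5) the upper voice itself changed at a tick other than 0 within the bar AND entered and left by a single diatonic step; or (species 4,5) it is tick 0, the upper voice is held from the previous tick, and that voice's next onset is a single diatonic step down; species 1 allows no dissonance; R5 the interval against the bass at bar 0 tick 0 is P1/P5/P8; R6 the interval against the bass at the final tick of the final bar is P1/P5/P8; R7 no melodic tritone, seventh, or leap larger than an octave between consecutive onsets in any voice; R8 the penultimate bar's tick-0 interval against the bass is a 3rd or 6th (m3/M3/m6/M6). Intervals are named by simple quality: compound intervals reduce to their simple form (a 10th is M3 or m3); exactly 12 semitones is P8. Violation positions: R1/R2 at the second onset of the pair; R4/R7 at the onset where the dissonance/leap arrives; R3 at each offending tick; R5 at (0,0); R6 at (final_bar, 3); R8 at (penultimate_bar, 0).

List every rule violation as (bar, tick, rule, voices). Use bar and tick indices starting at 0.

bar 0: v0=E3 v1=E4 downbeat P8
bar 1: v0=D3 v1=D4 downbeat P8
bar 2: v0=F3 v1=F4 downbeat P8
bar 3: v0=A3 v1=E4 downbeat P5
bar 4: v0=B3 v1=D4 downbeat m3
bar 5: v0=C4 v1=C5 downbeat P8
bar 6: v0=D4 v1=F4 downbeat m3
bar 7: v0=D3 v1=B3 downbeat M6
bar 8: v0=E3 v1=E4 downbeat P8
  -> R1 @ bar 2 tick 0 v(0, 1): D3/D4 P8 -> F3/F4 P8 similar
  -> R1 @ bar 3 tick 0 v(0, 1): F3/C4 P5 -> A3/E4 P5 similar
  -> R4 @ bar 3 tick 3 v(0, 1): A3/B3 M2 untreated
  -> R7 @ bar 3 tick 3 v(1,): F4->B3 leap 6st
  -> R4 @ bar 4 tick 1 v(0, 1): B3/F4 TT untreated
  -> R4 @ bar 4 tick 3 v(0, 1): B3/F4 TT untreated
  -> R2 @ bar 5 tick 0 v(0, 1): B3/F4 TT -> C4/C5 P8 similar
  -> R7 @ bar 7 tick 0 v(1,): F4->B3 leap 6st
  -> R2 @ bar 8 tick 0 v(0, 1): D3/B3 M6 -> E3/E4 P8 similar

(2, 0, R1, (0, 1))
(3, 0, R1, (0, 1))
(3, 3, R4, (0, 1))
(3, 3, R7, (1,))
(4, 1, R4, (0, 1))
(4, 3, R4, (0, 1))
(5, 0, R2, (0, 1))
(7, 0, R7, (1,))
(8, 0, R2, (0, 1))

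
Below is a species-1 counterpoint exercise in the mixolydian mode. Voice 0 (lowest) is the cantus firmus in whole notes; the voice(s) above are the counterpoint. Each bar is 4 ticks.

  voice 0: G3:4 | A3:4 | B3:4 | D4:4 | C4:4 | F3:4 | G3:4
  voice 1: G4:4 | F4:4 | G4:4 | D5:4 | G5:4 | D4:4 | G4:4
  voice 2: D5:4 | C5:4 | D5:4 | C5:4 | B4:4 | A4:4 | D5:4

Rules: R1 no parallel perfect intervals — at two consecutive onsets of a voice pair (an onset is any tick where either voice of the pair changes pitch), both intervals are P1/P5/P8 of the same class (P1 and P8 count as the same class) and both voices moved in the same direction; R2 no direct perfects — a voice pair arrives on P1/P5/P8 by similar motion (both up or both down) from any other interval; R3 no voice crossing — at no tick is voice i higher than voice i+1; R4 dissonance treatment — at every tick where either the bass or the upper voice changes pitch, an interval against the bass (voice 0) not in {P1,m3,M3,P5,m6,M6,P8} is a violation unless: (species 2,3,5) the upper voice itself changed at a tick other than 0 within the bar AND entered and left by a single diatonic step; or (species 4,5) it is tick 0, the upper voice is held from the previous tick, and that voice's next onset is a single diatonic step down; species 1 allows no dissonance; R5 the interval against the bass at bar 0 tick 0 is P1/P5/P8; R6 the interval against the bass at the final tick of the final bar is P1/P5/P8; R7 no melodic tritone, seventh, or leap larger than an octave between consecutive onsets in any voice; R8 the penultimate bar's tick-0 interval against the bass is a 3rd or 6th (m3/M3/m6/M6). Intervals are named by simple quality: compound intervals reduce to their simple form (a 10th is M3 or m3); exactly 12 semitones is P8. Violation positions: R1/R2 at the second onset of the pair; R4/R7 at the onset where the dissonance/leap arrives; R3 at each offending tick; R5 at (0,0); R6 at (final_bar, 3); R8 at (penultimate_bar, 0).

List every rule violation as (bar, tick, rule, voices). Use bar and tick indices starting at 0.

bar 0: v0=G3 v1=G4 v2=D5 downbeat P5
bar 1: v0=A3 v1=F4 v2=C5 downbeat m3
bar 2: v0=B3 v1=G4 v2=D5 downbeat m3
bar 3: v0=D4 v1=D5 v2=C5 downbeat m7
bar 4: v0=C4 v1=G5 v2=B4 downbeat M7
bar 5: v0=F3 v1=D4 v2=A4 downbeat M3
bar 6: v0=G3 v1=G4 v2=D5 downbeat P5
  -> R1 @ bar 1 tick 0 v(1, 2): G4/D5 P5 -> F4/C5 P5 similar
  -> R1 @ bar 2 tick 0 v(1, 2): F4/C5 P5 -> G4/D5 P5 similar
  -> R2 @ bar 3 tick 0 v(0, 1): B3/G4 m6 -> D4/D5 P8 similar
  -> R3 @ bar 3 tick 0 v(1, 2): D5 above C5
  -> R4 @ bar 3 tick 0 v(0, 2): D4/C5 m7 untreated
  -> R3 @ bar 3 tick 1 v(1, 2): D5 above C5
  -> R3 @ bar 3 tick 2 v(1, 2): D5 above C5
  -> R3 @ bar 3 tick 3 v(1, 2): D5 above C5
  -> R3 @ bar 4 tick 0 v(1, 2): G5 above B4
  -> R4 @ bar 4 tick 0 v(0, 2): C4/B4 M7 untreated
  -> R3 @ bar 4 tick 1 v(1, 2): G5 above B4
  -> R3 @ bar 4 tick 2 v(1, 2): G5 above B4
  -> R3 @ bar 4 tick 3 v(1, 2): G5 above B4
  -> R2 @ bar 5 tick 0 v(1, 2): G5/B4 m6 -> D4/A4 P5 similar
  -> R7 @ bar 5 tick 0 v(1,): G5->D4 leap 17st
  -> R1 @ bar 6 tick 0 v(1, 2): D4/A4 P5 -> G4/D5 P5 similar
  -> R2 @ bar 6 tick 0 v(0, 1): F3/D4 M6 -> G3/G4 P8 similar
  -> R2 @ bar 6 tick 0 v(0, 2): F3/A4 M3 -> G3/D5 P5 similar

(1, 0, R1, (1, 2))
(2, 0, R1, (1, 2))
(3, 0, R2, (0, 1))
(3, 0, R3, (1, 2))
(3, 0, R4, (0, 2))
(3, 1, R3, (1, 2))
(3, 2, R3, (1, 2))
(3, 3, R3, (1, 2))
(4, 0, R3, (1, 2))
(4, 0, R4, (0, 2))
(4, 1, R3, (1, 2))
(4, 2, R3, (1, 2))
(4, 3, R3, (1, 2))
(5, 0, R2, (1, 2))
(5, 0, R7, (1,))
(6, 0, R1, (1, 2))
(6, 0, R2, (0, 1))
(6, 0, R2, (0, 2))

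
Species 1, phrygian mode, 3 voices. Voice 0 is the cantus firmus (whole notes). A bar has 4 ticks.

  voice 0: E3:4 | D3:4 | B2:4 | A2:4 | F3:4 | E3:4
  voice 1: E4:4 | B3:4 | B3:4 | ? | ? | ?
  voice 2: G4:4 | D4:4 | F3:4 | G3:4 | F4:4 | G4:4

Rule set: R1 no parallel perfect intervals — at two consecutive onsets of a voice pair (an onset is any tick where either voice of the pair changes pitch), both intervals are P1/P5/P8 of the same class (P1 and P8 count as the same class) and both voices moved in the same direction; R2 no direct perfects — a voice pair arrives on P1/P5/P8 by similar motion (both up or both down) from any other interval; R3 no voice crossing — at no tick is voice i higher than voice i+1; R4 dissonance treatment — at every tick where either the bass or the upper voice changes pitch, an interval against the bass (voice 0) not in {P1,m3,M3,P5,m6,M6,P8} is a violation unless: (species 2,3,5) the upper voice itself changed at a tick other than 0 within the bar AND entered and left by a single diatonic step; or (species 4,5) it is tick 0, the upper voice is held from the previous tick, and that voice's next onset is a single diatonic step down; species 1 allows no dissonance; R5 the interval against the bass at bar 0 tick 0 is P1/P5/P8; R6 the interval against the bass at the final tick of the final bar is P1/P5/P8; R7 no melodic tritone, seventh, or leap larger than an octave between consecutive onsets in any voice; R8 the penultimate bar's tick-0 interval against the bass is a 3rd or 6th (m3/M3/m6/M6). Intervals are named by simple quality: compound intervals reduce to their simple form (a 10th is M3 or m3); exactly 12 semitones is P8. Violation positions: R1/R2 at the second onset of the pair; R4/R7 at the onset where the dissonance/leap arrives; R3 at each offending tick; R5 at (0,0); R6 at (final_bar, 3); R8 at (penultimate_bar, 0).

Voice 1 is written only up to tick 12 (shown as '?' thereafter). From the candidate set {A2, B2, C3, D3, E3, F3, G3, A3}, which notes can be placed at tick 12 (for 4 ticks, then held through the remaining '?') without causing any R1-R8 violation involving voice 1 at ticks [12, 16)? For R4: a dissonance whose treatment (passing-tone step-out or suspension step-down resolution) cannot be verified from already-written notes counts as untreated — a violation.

{}

A2: violates R1,R7
B2: violates R4
C3: violates R7
D3: violates R4
E3: violates R2
F3: violates R7
G3: violates R4
A3: violates R1,R3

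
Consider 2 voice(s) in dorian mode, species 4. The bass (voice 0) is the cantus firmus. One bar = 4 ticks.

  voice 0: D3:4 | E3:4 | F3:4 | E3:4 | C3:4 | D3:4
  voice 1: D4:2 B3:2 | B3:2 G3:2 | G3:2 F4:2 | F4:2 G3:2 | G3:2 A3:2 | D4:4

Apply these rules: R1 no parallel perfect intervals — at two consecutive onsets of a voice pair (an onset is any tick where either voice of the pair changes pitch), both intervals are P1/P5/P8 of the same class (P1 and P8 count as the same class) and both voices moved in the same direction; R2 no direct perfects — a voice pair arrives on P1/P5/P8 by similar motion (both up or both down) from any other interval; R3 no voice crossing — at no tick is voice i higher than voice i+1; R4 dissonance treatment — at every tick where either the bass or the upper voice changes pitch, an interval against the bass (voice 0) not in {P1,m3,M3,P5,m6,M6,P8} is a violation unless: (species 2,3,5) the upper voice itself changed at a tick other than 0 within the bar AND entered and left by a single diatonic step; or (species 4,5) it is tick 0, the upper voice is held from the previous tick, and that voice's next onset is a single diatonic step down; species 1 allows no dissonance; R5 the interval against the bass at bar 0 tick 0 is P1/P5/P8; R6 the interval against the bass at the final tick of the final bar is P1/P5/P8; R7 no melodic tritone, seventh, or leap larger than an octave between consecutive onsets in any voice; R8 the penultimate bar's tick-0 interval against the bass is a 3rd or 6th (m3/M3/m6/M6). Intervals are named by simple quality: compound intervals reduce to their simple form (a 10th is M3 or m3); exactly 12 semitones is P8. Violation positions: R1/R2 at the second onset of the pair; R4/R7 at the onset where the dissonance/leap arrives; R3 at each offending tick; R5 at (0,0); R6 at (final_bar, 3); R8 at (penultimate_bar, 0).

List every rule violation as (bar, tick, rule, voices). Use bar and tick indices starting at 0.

bar 0: v0=D3 v1=D4 downbeat P8
bar 1: v0=E3 v1=B3 downbeat P5
bar 2: v0=F3 v1=G3 downbeat M2
bar 3: v0=E3 v1=F4 downbeat m2
bar 4: v0=C3 v1=G3 downbeat P5
bar 5: v0=D3 v1=D4 downbeat P8
  -> R4 @ bar 2 tick 0 v(0, 1): F3/G3 M2 untreated
  -> R7 @ bar 2 tick 2 v(1,): G3->F4 leap 10st
  -> R4 @ bar 3 tick 0 v(0, 1): E3/F4 m2 untreated
  -> R7 @ bar 3 tick 2 v(1,): F4->G3 leap 10st
  -> R8 @ bar 4 tick 0 v(0, 1): penult P5 not 3rd/6th
  -> R2 @ bar 5 tick 0 v(0, 1): C3/A3 M6 -> D3/D4 P8 similar

(2, 0, R4, (0, 1))
(2, 2, R7, (1,))
(3, 0, R4, (0, 1))
(3, 2, R7, (1,))
(4, 0, R8, (0, 1))
(5, 0, R2, (0, 1))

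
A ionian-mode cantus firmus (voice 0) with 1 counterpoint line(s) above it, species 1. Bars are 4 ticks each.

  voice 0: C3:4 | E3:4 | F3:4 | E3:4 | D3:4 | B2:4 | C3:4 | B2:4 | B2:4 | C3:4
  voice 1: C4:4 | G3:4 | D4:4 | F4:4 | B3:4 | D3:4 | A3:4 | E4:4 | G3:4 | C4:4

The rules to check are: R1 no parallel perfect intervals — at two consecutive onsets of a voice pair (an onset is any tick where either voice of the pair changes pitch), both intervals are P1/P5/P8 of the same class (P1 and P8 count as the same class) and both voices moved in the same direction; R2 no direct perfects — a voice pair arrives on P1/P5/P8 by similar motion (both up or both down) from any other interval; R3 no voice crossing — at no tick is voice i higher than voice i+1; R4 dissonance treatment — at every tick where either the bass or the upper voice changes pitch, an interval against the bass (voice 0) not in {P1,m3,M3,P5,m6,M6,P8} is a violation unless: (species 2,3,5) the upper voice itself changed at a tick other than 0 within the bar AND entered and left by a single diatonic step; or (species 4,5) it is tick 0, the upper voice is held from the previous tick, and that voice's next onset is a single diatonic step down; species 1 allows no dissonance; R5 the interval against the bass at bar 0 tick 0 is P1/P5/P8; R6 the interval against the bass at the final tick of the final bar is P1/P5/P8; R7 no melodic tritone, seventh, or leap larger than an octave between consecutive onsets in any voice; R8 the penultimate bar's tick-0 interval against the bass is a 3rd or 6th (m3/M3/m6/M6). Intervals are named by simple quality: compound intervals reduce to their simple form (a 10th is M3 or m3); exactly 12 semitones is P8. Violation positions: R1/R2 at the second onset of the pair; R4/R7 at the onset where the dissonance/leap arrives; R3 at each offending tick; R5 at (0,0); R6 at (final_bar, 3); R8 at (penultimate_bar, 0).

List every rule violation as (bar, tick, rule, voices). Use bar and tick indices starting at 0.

(3, 0, R4, (0, 1))
(4, 0, R7, (1,))
(7, 0, R4, (0, 1))
(9, 0, R2, (0, 1))

bar 0: v0=C3 v1=C4 downbeat P8
bar 1: v0=E3 v1=G3 downbeat m3
bar 2: v0=F3 v1=D4 downbeat M6
bar 3: v0=E3 v1=F4 downbeat m2
bar 4: v0=D3 v1=B3 downbeat M6
bar 5: v0=B2 v1=D3 downbeat m3
bar 6: v0=C3 v1=A3 downbeat M6
bar 7: v0=B2 v1=E4 downbeat P4
bar 8: v0=B2 v1=G3 downbeat m6
bar 9: v0=C3 v1=C4 downbeat P8
  -> R4 @ bar 3 tick 0 v(0, 1): E3/F4 m2 untreated
  -> R7 @ bar 4 tick 0 v(1,): F4->B3 leap 6st
  -> R4 @ bar 7 tick 0 v(0, 1): B2/E4 P4 untreated
  -> R2 @ bar 9 tick 0 v(0, 1): B2/G3 m6 -> C3/C4 P8 similar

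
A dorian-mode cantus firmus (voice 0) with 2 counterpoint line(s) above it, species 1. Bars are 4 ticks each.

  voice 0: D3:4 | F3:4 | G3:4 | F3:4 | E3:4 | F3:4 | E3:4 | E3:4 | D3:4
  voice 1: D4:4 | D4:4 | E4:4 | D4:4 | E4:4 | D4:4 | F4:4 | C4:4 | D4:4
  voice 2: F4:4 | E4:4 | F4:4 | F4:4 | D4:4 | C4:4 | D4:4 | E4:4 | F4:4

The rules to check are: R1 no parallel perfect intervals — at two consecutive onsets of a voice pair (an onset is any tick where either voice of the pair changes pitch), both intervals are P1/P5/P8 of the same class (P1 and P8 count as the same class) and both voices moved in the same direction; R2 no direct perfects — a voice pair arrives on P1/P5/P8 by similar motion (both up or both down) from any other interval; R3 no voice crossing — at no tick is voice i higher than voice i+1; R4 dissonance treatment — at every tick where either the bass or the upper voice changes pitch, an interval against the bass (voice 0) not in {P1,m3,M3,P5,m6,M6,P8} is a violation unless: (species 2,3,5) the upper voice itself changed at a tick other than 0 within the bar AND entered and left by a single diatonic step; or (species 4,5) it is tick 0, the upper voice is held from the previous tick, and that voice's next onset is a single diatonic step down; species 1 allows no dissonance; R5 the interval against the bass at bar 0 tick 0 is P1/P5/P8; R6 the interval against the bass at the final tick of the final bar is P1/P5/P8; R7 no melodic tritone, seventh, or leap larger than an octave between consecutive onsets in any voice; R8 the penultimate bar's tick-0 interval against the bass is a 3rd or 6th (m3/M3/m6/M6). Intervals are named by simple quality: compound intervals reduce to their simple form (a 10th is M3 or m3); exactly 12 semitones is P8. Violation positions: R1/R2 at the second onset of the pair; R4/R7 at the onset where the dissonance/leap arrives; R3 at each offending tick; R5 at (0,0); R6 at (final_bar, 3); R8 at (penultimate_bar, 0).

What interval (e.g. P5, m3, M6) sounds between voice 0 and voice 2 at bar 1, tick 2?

M7

voice 0=F3 voice 2=E4 -> M7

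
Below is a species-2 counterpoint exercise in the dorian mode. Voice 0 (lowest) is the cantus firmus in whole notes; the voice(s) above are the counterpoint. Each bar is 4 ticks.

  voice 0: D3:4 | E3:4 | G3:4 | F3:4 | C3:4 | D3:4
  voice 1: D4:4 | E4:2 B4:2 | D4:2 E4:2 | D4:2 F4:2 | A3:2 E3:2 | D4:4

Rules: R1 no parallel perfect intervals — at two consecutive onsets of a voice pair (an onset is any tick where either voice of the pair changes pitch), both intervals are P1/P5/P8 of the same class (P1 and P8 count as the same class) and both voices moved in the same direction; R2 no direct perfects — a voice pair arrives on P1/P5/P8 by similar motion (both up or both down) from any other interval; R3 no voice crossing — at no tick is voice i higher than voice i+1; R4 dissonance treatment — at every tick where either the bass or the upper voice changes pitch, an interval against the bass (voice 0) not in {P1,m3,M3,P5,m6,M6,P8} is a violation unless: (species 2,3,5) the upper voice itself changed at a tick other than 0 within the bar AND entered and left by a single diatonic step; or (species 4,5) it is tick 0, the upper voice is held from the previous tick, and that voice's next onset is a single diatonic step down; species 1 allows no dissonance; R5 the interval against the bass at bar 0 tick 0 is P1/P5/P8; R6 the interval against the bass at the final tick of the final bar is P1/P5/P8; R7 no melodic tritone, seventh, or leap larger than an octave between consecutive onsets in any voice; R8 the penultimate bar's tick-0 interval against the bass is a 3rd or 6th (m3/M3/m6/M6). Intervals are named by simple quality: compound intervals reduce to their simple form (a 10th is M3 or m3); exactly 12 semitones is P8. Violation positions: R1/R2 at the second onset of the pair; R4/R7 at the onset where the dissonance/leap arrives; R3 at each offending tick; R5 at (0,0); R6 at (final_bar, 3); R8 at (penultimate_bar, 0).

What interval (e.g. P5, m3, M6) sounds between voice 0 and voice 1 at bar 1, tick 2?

P5

voice 0=E3 voice 1=B4 -> P5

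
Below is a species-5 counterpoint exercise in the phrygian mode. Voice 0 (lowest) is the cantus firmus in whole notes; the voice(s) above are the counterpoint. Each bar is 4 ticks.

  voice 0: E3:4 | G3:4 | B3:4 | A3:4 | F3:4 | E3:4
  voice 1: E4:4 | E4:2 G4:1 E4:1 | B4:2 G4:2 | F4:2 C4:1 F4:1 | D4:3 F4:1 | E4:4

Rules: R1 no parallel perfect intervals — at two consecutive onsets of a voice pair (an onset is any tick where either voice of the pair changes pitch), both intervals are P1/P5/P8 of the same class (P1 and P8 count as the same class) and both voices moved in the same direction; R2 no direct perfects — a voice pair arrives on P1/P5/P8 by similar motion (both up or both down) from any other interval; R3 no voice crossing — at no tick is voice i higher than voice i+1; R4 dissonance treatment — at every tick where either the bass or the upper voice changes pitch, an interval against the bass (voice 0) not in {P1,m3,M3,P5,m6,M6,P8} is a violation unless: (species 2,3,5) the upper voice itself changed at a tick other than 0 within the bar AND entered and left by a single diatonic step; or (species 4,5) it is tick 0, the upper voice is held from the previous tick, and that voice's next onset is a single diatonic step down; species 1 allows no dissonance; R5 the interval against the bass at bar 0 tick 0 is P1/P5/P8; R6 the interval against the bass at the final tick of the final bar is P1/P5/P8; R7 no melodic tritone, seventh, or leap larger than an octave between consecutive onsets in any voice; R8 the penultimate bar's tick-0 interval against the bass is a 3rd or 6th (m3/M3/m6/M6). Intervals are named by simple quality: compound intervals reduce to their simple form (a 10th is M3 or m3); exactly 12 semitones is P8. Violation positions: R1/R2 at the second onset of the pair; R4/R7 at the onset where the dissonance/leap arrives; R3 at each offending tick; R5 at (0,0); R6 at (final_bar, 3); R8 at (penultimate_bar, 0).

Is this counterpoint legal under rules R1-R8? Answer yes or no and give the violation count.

No (2 violations)

bar 0: v0=E3 v1=E4 (P8)
bar 1: v0=G3 v1=E4 (M6)
bar 2: v0=B3 v1=B4 (P8)
bar 3: v0=A3 v1=F4 (m6)
bar 4: v0=F3 v1=D4 (M6)
bar 5: v0=E3 v1=E4 (P8)
  R2 @ bar2.0: G3/E4 M6 -> B3/B4 P8 similar
  R1 @ bar5.0: F3/F4 P8 -> E3/E4 P8 similar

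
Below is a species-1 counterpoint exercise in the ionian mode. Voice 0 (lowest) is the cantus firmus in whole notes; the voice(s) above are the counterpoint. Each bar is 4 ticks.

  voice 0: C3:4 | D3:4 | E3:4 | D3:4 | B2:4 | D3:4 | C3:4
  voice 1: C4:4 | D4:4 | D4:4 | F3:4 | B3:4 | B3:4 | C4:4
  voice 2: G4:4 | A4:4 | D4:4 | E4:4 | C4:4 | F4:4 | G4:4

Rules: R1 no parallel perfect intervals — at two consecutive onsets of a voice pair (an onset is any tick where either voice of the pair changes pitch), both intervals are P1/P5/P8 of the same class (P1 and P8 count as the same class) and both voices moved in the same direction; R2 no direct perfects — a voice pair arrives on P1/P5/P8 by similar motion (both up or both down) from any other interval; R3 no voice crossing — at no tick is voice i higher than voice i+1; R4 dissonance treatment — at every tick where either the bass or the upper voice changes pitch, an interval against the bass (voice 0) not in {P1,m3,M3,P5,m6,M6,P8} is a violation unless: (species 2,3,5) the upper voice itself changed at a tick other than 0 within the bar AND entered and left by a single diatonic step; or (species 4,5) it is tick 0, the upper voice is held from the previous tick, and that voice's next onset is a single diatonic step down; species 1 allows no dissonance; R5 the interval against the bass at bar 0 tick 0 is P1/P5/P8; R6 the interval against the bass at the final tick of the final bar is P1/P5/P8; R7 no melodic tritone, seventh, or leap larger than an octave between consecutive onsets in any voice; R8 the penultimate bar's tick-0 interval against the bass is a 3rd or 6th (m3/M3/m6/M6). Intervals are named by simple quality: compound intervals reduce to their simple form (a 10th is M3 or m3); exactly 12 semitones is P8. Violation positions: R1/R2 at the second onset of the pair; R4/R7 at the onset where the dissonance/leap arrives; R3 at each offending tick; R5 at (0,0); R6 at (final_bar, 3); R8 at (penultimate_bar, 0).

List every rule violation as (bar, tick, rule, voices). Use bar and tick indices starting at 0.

bar 0: v0=C3 v1=C4 v2=G4 downbeat P5
bar 1: v0=D3 v1=D4 v2=A4 downbeat P5
bar 2: v0=E3 v1=D4 v2=D4 downbeat m7
bar 3: v0=D3 v1=F3 v2=E4 downbeat M2
bar 4: v0=B2 v1=B3 v2=C4 downbeat m2
bar 5: v0=D3 v1=B3 v2=F4 downbeat m3
bar 6: v0=C3 v1=C4 v2=G4 downbeat P5
  -> R1 @ bar 1 tick 0 v(0, 1): C3/C4 P8 -> D3/D4 P8 similar
  -> R1 @ bar 1 tick 0 v(0, 2): C3/G4 P5 -> D3/A4 P5 similar
  -> R1 @ bar 1 tick 0 v(1, 2): C4/G4 P5 -> D4/A4 P5 similar
  -> R4 @ bar 2 tick 0 v(0, 1): E3/D4 m7 untreated
  -> R4 @ bar 2 tick 0 v(0, 2): E3/D4 m7 untreated
  -> R4 @ bar 3 tick 0 v(0, 2): D3/E4 M2 untreated
  -> R4 @ bar 4 tick 0 v(0, 2): B2/C4 m2 untreated
  -> R7 @ bar 4 tick 0 v(1,): F3->B3 leap 6st
  -> R2 @ bar 6 tick 0 v(1, 2): B3/F4 TT -> C4/G4 P5 similar

(1, 0, R1, (0, 1))
(1, 0, R1, (0, 2))
(1, 0, R1, (1, 2))
(2, 0, R4, (0, 1))
(2, 0, R4, (0, 2))
(3, 0, R4, (0, 2))
(4, 0, R4, (0, 2))
(4, 0, R7, (1,))
(6, 0, R2, (1, 2))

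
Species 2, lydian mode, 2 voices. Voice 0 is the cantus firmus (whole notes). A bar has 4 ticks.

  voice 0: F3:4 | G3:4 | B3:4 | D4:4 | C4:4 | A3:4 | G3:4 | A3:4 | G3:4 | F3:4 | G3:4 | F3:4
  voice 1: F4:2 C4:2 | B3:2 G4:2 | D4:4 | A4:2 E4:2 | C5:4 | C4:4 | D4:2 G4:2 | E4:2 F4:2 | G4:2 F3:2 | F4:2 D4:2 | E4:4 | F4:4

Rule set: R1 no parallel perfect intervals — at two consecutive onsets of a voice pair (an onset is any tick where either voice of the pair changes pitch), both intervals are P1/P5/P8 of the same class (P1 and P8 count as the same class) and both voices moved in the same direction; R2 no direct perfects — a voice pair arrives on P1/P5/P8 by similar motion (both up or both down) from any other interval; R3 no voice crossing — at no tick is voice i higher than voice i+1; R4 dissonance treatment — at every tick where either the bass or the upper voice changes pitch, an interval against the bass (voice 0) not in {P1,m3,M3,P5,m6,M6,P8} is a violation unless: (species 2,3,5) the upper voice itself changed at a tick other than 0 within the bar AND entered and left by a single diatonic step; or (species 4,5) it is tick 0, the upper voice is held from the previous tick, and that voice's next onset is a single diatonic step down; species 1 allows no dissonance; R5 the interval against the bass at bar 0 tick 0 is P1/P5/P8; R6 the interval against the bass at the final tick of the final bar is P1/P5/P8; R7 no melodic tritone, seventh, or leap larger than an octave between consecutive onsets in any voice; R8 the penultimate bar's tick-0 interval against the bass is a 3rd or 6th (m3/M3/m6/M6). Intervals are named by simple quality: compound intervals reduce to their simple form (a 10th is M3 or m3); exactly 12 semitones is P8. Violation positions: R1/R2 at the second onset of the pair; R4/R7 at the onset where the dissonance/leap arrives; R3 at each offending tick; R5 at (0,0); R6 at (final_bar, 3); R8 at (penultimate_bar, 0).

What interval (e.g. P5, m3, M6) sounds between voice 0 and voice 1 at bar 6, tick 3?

voice 0=G3 voice 1=G4 -> P8

P8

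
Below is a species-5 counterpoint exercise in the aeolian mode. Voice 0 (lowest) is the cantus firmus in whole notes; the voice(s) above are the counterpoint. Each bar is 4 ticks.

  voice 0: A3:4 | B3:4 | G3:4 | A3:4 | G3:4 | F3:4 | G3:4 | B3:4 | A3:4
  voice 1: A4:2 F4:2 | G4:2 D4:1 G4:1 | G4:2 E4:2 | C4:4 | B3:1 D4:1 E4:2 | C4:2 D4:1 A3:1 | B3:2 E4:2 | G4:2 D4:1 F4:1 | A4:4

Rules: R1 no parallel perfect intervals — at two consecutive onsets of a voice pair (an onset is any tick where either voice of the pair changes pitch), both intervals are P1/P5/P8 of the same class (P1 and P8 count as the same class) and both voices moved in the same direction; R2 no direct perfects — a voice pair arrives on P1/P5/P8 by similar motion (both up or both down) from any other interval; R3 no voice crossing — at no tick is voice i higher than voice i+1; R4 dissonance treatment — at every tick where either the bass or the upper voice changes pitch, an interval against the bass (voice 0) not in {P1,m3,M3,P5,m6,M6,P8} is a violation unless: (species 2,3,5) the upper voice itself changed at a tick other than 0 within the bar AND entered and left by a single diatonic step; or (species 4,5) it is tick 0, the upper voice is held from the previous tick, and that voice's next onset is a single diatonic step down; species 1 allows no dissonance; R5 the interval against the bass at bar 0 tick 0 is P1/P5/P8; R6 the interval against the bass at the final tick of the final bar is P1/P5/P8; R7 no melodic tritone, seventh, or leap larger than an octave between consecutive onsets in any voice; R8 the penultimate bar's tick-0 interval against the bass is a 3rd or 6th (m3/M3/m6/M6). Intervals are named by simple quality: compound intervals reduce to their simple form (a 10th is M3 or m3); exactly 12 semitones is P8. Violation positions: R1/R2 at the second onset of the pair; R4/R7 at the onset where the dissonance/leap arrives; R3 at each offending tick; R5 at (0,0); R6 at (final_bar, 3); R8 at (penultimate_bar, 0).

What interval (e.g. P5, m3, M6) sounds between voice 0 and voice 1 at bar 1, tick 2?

m3

voice 0=B3 voice 1=D4 -> m3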